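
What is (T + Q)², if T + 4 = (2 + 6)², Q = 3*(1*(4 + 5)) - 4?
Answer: 6889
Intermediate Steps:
Q = 23 (Q = 3*(1*9) - 4 = 3*9 - 4 = 27 - 4 = 23)
T = 60 (T = -4 + (2 + 6)² = -4 + 8² = -4 + 64 = 60)
(T + Q)² = (60 + 23)² = 83² = 6889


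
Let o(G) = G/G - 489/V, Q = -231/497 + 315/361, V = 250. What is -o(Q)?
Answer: 239/250 ≈ 0.95600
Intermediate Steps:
Q = 10452/25631 (Q = -231*1/497 + 315*(1/361) = -33/71 + 315/361 = 10452/25631 ≈ 0.40779)
o(G) = -239/250 (o(G) = G/G - 489/250 = 1 - 489*1/250 = 1 - 489/250 = -239/250)
-o(Q) = -1*(-239/250) = 239/250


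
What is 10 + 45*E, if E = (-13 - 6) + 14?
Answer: -215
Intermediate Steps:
E = -5 (E = -19 + 14 = -5)
10 + 45*E = 10 + 45*(-5) = 10 - 225 = -215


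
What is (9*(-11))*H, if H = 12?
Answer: -1188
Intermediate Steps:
(9*(-11))*H = (9*(-11))*12 = -99*12 = -1188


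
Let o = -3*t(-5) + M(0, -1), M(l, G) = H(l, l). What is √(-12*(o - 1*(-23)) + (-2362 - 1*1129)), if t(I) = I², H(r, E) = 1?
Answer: I*√2879 ≈ 53.656*I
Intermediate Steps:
M(l, G) = 1
o = -74 (o = -3*(-5)² + 1 = -3*25 + 1 = -75 + 1 = -74)
√(-12*(o - 1*(-23)) + (-2362 - 1*1129)) = √(-12*(-74 - 1*(-23)) + (-2362 - 1*1129)) = √(-12*(-74 + 23) + (-2362 - 1129)) = √(-12*(-51) - 3491) = √(612 - 3491) = √(-2879) = I*√2879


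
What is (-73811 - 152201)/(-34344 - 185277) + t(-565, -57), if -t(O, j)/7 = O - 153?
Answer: 1104041158/219621 ≈ 5027.0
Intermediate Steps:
t(O, j) = 1071 - 7*O (t(O, j) = -7*(O - 153) = -7*(-153 + O) = 1071 - 7*O)
(-73811 - 152201)/(-34344 - 185277) + t(-565, -57) = (-73811 - 152201)/(-34344 - 185277) + (1071 - 7*(-565)) = -226012/(-219621) + (1071 + 3955) = -226012*(-1/219621) + 5026 = 226012/219621 + 5026 = 1104041158/219621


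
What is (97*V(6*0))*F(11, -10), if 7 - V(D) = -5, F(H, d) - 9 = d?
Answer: -1164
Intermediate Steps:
F(H, d) = 9 + d
V(D) = 12 (V(D) = 7 - 1*(-5) = 7 + 5 = 12)
(97*V(6*0))*F(11, -10) = (97*12)*(9 - 10) = 1164*(-1) = -1164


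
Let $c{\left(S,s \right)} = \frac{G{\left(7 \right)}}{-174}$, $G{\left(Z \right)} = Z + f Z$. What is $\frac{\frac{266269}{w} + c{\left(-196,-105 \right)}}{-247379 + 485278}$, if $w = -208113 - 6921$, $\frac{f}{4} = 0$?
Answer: $- \frac{1328779}{247255805569} \approx -5.3741 \cdot 10^{-6}$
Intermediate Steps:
$f = 0$ ($f = 4 \cdot 0 = 0$)
$w = -215034$ ($w = -208113 - 6921 = -215034$)
$G{\left(Z \right)} = Z$ ($G{\left(Z \right)} = Z + 0 Z = Z + 0 = Z$)
$c{\left(S,s \right)} = - \frac{7}{174}$ ($c{\left(S,s \right)} = \frac{7}{-174} = 7 \left(- \frac{1}{174}\right) = - \frac{7}{174}$)
$\frac{\frac{266269}{w} + c{\left(-196,-105 \right)}}{-247379 + 485278} = \frac{\frac{266269}{-215034} - \frac{7}{174}}{-247379 + 485278} = \frac{266269 \left(- \frac{1}{215034}\right) - \frac{7}{174}}{237899} = \left(- \frac{266269}{215034} - \frac{7}{174}\right) \frac{1}{237899} = \left(- \frac{1328779}{1039331}\right) \frac{1}{237899} = - \frac{1328779}{247255805569}$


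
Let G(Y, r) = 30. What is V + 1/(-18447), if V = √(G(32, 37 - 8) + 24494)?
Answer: -1/18447 + 2*√6131 ≈ 156.60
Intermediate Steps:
V = 2*√6131 (V = √(30 + 24494) = √24524 = 2*√6131 ≈ 156.60)
V + 1/(-18447) = 2*√6131 + 1/(-18447) = 2*√6131 - 1/18447 = -1/18447 + 2*√6131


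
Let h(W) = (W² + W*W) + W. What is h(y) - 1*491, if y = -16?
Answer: 5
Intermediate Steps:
h(W) = W + 2*W² (h(W) = (W² + W²) + W = 2*W² + W = W + 2*W²)
h(y) - 1*491 = -16*(1 + 2*(-16)) - 1*491 = -16*(1 - 32) - 491 = -16*(-31) - 491 = 496 - 491 = 5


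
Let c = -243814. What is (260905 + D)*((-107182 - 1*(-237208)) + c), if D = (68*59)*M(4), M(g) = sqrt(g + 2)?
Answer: -29687858140 - 456517456*sqrt(6) ≈ -3.0806e+10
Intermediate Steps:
M(g) = sqrt(2 + g)
D = 4012*sqrt(6) (D = (68*59)*sqrt(2 + 4) = 4012*sqrt(6) ≈ 9827.4)
(260905 + D)*((-107182 - 1*(-237208)) + c) = (260905 + 4012*sqrt(6))*((-107182 - 1*(-237208)) - 243814) = (260905 + 4012*sqrt(6))*((-107182 + 237208) - 243814) = (260905 + 4012*sqrt(6))*(130026 - 243814) = (260905 + 4012*sqrt(6))*(-113788) = -29687858140 - 456517456*sqrt(6)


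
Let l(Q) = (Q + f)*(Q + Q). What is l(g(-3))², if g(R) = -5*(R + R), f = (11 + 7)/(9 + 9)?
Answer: 3459600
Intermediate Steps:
f = 1 (f = 18/18 = 18*(1/18) = 1)
g(R) = -10*R
l(Q) = 2*Q*(1 + Q) (l(Q) = (Q + 1)*(Q + Q) = (1 + Q)*(2*Q) = 2*Q*(1 + Q))
l(g(-3))² = (2*(-10*(-3))*(1 - 10*(-3)))² = (2*30*(1 + 30))² = (2*30*31)² = 1860² = 3459600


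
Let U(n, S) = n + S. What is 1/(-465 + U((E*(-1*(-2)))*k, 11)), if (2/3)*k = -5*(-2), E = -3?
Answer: -1/544 ≈ -0.0018382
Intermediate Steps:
k = 15 (k = 3*(-5*(-2))/2 = (3/2)*10 = 15)
U(n, S) = S + n
1/(-465 + U((E*(-1*(-2)))*k, 11)) = 1/(-465 + (11 - (-3)*(-2)*15)) = 1/(-465 + (11 - 3*2*15)) = 1/(-465 + (11 - 6*15)) = 1/(-465 + (11 - 90)) = 1/(-465 - 79) = 1/(-544) = -1/544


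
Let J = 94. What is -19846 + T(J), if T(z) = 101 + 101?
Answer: -19644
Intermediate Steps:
T(z) = 202
-19846 + T(J) = -19846 + 202 = -19644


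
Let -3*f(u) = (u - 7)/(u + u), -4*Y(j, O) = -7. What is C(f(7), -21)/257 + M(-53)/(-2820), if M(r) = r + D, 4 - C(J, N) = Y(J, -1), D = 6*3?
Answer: 767/36237 ≈ 0.021166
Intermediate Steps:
Y(j, O) = 7/4 (Y(j, O) = -1/4*(-7) = 7/4)
D = 18
f(u) = -(-7 + u)/(6*u) (f(u) = -(u - 7)/(3*(u + u)) = -(-7 + u)/(3*(2*u)) = -(-7 + u)*1/(2*u)/3 = -(-7 + u)/(6*u))
C(J, N) = 9/4 (C(J, N) = 4 - 1*7/4 = 4 - 7/4 = 9/4)
M(r) = 18 + r (M(r) = r + 18 = 18 + r)
C(f(7), -21)/257 + M(-53)/(-2820) = (9/4)/257 + (18 - 53)/(-2820) = (9/4)*(1/257) - 35*(-1/2820) = 9/1028 + 7/564 = 767/36237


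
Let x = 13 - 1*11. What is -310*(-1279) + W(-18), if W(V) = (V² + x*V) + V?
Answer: 396760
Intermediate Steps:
x = 2 (x = 13 - 11 = 2)
W(V) = V² + 3*V (W(V) = (V² + 2*V) + V = V² + 3*V)
-310*(-1279) + W(-18) = -310*(-1279) - 18*(3 - 18) = 396490 - 18*(-15) = 396490 + 270 = 396760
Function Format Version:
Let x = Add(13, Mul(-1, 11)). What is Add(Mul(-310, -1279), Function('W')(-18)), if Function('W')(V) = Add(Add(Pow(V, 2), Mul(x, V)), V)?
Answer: 396760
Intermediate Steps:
x = 2 (x = Add(13, -11) = 2)
Function('W')(V) = Add(Pow(V, 2), Mul(3, V)) (Function('W')(V) = Add(Add(Pow(V, 2), Mul(2, V)), V) = Add(Pow(V, 2), Mul(3, V)))
Add(Mul(-310, -1279), Function('W')(-18)) = Add(Mul(-310, -1279), Mul(-18, Add(3, -18))) = Add(396490, Mul(-18, -15)) = Add(396490, 270) = 396760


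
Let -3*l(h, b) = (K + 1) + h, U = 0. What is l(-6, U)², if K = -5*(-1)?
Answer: 0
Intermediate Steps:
K = 5
l(h, b) = -2 - h/3 (l(h, b) = -((5 + 1) + h)/3 = -(6 + h)/3 = -2 - h/3)
l(-6, U)² = (-2 - ⅓*(-6))² = (-2 + 2)² = 0² = 0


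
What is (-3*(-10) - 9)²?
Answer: 441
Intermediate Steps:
(-3*(-10) - 9)² = (30 - 9)² = 21² = 441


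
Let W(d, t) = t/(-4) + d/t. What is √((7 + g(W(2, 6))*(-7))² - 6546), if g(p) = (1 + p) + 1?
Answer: I*√235607/6 ≈ 80.899*I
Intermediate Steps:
W(d, t) = -t/4 + d/t (W(d, t) = t*(-¼) + d/t = -t/4 + d/t)
g(p) = 2 + p
√((7 + g(W(2, 6))*(-7))² - 6546) = √((7 + (2 + (-¼*6 + 2/6))*(-7))² - 6546) = √((7 + (2 + (-3/2 + 2*(⅙)))*(-7))² - 6546) = √((7 + (2 + (-3/2 + ⅓))*(-7))² - 6546) = √((7 + (2 - 7/6)*(-7))² - 6546) = √((7 + (⅚)*(-7))² - 6546) = √((7 - 35/6)² - 6546) = √((7/6)² - 6546) = √(49/36 - 6546) = √(-235607/36) = I*√235607/6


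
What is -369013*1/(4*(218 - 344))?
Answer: 369013/504 ≈ 732.17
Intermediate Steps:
-369013*1/(4*(218 - 344)) = -369013/(4*(-126)) = -369013/(-504) = -369013*(-1/504) = 369013/504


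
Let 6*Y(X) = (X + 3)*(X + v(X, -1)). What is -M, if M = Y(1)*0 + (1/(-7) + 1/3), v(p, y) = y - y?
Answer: -4/21 ≈ -0.19048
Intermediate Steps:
v(p, y) = 0
Y(X) = X*(3 + X)/6 (Y(X) = ((X + 3)*(X + 0))/6 = ((3 + X)*X)/6 = (X*(3 + X))/6 = X*(3 + X)/6)
M = 4/21 (M = ((1/6)*1*(3 + 1))*0 + (1/(-7) + 1/3) = ((1/6)*1*4)*0 + (1*(-1/7) + 1*(1/3)) = (2/3)*0 + (-1/7 + 1/3) = 0 + 4/21 = 4/21 ≈ 0.19048)
-M = -1*4/21 = -4/21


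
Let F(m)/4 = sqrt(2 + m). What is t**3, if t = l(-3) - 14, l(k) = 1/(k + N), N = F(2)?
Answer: -328509/125 ≈ -2628.1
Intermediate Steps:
F(m) = 4*sqrt(2 + m)
N = 8 (N = 4*sqrt(2 + 2) = 4*sqrt(4) = 4*2 = 8)
l(k) = 1/(8 + k) (l(k) = 1/(k + 8) = 1/(8 + k))
t = -69/5 (t = 1/(8 - 3) - 14 = 1/5 - 14 = -69/5 ≈ -13.800)
t**3 = (-69/5)**3 = -328509/125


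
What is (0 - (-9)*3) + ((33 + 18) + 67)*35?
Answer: 4157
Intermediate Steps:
(0 - (-9)*3) + ((33 + 18) + 67)*35 = (0 - 3*(-9)) + (51 + 67)*35 = (0 + 27) + 118*35 = 27 + 4130 = 4157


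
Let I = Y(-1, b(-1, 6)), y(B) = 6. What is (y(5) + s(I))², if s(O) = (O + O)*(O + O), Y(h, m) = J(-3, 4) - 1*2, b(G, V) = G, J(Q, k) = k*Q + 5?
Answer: 108900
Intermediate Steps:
J(Q, k) = 5 + Q*k (J(Q, k) = Q*k + 5 = 5 + Q*k)
Y(h, m) = -9 (Y(h, m) = (5 - 3*4) - 1*2 = (5 - 12) - 2 = -7 - 2 = -9)
I = -9
s(O) = 4*O² (s(O) = (2*O)*(2*O) = 4*O²)
(y(5) + s(I))² = (6 + 4*(-9)²)² = (6 + 4*81)² = (6 + 324)² = 330² = 108900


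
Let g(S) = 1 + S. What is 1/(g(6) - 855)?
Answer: -1/848 ≈ -0.0011792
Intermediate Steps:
1/(g(6) - 855) = 1/((1 + 6) - 855) = 1/(7 - 855) = 1/(-848) = -1/848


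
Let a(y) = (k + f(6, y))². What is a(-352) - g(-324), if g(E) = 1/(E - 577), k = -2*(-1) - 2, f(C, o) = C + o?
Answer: 107864117/901 ≈ 1.1972e+5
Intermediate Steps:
k = 0 (k = 2 - 2 = 0)
g(E) = 1/(-577 + E)
a(y) = (6 + y)² (a(y) = (0 + (6 + y))² = (6 + y)²)
a(-352) - g(-324) = (6 - 352)² - 1/(-577 - 324) = (-346)² - 1/(-901) = 119716 - 1*(-1/901) = 119716 + 1/901 = 107864117/901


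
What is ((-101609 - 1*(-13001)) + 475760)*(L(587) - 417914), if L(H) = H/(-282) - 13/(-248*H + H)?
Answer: -254437667235765448/1572573 ≈ -1.6180e+11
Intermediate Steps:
L(H) = -H/282 + 1/(19*H) (L(H) = H*(-1/282) - 13*(-1/(247*H)) = -H/282 - (-1)/(19*H) = -H/282 + 1/(19*H))
((-101609 - 1*(-13001)) + 475760)*(L(587) - 417914) = ((-101609 - 1*(-13001)) + 475760)*((-1/282*587 + (1/19)/587) - 417914) = ((-101609 + 13001) + 475760)*((-587/282 + (1/19)*(1/587)) - 417914) = (-88608 + 475760)*((-587/282 + 1/11153) - 417914) = 387152*(-6546529/3145146 - 417914) = 387152*(-1314407091973/3145146) = -254437667235765448/1572573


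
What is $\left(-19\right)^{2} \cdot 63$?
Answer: $22743$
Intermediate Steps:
$\left(-19\right)^{2} \cdot 63 = 361 \cdot 63 = 22743$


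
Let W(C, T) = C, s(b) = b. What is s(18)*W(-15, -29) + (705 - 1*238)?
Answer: 197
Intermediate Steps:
s(18)*W(-15, -29) + (705 - 1*238) = 18*(-15) + (705 - 1*238) = -270 + (705 - 238) = -270 + 467 = 197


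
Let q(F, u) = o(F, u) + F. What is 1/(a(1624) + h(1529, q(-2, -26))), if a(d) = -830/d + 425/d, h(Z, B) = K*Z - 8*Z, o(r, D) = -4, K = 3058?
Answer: 1624/7573442395 ≈ 2.1443e-7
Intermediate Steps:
q(F, u) = -4 + F
h(Z, B) = 3050*Z (h(Z, B) = 3058*Z - 8*Z = 3050*Z)
a(d) = -405/d
1/(a(1624) + h(1529, q(-2, -26))) = 1/(-405/1624 + 3050*1529) = 1/(-405*1/1624 + 4663450) = 1/(-405/1624 + 4663450) = 1/(7573442395/1624) = 1624/7573442395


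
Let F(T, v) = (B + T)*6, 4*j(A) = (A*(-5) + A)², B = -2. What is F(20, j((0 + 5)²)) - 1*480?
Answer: -372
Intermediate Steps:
j(A) = 4*A² (j(A) = (A*(-5) + A)²/4 = (-5*A + A)²/4 = (-4*A)²/4 = (16*A²)/4 = 4*A²)
F(T, v) = -12 + 6*T (F(T, v) = (-2 + T)*6 = -12 + 6*T)
F(20, j((0 + 5)²)) - 1*480 = (-12 + 6*20) - 1*480 = (-12 + 120) - 480 = 108 - 480 = -372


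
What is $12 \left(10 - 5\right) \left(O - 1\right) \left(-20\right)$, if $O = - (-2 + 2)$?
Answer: $1200$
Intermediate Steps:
$O = 0$ ($O = \left(-1\right) 0 = 0$)
$12 \left(10 - 5\right) \left(O - 1\right) \left(-20\right) = 12 \left(10 - 5\right) \left(0 - 1\right) \left(-20\right) = 12 \cdot 5 \left(-1\right) \left(-20\right) = 12 \left(-5\right) \left(-20\right) = \left(-60\right) \left(-20\right) = 1200$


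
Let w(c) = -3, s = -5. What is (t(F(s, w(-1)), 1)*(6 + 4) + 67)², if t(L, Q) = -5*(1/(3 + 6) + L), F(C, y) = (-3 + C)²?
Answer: 797893009/81 ≈ 9.8505e+6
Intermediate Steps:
t(L, Q) = -5/9 - 5*L (t(L, Q) = -5*(1/9 + L) = -5*(⅑ + L) = -5/9 - 5*L)
(t(F(s, w(-1)), 1)*(6 + 4) + 67)² = ((-5/9 - 5*(-3 - 5)²)*(6 + 4) + 67)² = ((-5/9 - 5*(-8)²)*10 + 67)² = ((-5/9 - 5*64)*10 + 67)² = ((-5/9 - 320)*10 + 67)² = (-2885/9*10 + 67)² = (-28850/9 + 67)² = (-28247/9)² = 797893009/81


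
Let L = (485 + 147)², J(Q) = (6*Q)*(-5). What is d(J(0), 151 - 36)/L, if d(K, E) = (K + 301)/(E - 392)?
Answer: -301/110640448 ≈ -2.7205e-6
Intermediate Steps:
J(Q) = -30*Q
d(K, E) = (301 + K)/(-392 + E)
L = 399424 (L = 632² = 399424)
d(J(0), 151 - 36)/L = ((301 - 30*0)/(-392 + (151 - 36)))/399424 = ((301 + 0)/(-392 + 115))*(1/399424) = (301/(-277))*(1/399424) = -1/277*301*(1/399424) = -301/277*1/399424 = -301/110640448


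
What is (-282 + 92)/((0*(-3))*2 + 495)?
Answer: -38/99 ≈ -0.38384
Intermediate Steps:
(-282 + 92)/((0*(-3))*2 + 495) = -190/(0*2 + 495) = -190/(0 + 495) = -190/495 = -190*1/495 = -38/99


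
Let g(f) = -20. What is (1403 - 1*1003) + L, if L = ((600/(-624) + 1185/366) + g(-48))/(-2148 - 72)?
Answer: 46946537/117364 ≈ 400.01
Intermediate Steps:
L = 937/117364 (L = ((600/(-624) + 1185/366) - 20)/(-2148 - 72) = ((600*(-1/624) + 1185*(1/366)) - 20)/(-2220) = ((-25/26 + 395/122) - 20)*(-1/2220) = (1805/793 - 20)*(-1/2220) = -14055/793*(-1/2220) = 937/117364 ≈ 0.0079837)
(1403 - 1*1003) + L = (1403 - 1*1003) + 937/117364 = (1403 - 1003) + 937/117364 = 400 + 937/117364 = 46946537/117364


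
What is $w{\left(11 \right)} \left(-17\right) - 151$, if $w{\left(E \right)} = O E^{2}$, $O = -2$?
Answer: $3963$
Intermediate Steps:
$w{\left(E \right)} = - 2 E^{2}$
$w{\left(11 \right)} \left(-17\right) - 151 = - 2 \cdot 11^{2} \left(-17\right) - 151 = \left(-2\right) 121 \left(-17\right) - 151 = \left(-242\right) \left(-17\right) - 151 = 4114 - 151 = 3963$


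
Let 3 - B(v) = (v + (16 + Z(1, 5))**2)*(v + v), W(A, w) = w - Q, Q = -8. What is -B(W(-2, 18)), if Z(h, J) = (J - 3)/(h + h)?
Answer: 16377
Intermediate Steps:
Z(h, J) = (-3 + J)/(2*h) (Z(h, J) = (-3 + J)/((2*h)) = (-3 + J)*(1/(2*h)) = (-3 + J)/(2*h))
W(A, w) = 8 + w (W(A, w) = w - 1*(-8) = w + 8 = 8 + w)
B(v) = 3 - 2*v*(289 + v) (B(v) = 3 - (v + (16 + (1/2)*(-3 + 5)/1)**2)*(v + v) = 3 - (v + (16 + (1/2)*1*2)**2)*2*v = 3 - (v + (16 + 1)**2)*2*v = 3 - (v + 17**2)*2*v = 3 - (v + 289)*2*v = 3 - (289 + v)*2*v = 3 - 2*v*(289 + v))
-B(W(-2, 18)) = -(3 - 578*(8 + 18) - 2*(8 + 18)**2) = -(3 - 578*26 - 2*26**2) = -(3 - 15028 - 2*676) = -(3 - 15028 - 1352) = -1*(-16377) = 16377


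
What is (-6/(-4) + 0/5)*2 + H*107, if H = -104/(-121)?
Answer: 11491/121 ≈ 94.967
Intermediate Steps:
H = 104/121 (H = -104*(-1/121) = 104/121 ≈ 0.85950)
(-6/(-4) + 0/5)*2 + H*107 = (-6/(-4) + 0/5)*2 + (104/121)*107 = (-6*(-¼) + 0*(⅕))*2 + 11128/121 = (3/2 + 0)*2 + 11128/121 = (3/2)*2 + 11128/121 = 3 + 11128/121 = 11491/121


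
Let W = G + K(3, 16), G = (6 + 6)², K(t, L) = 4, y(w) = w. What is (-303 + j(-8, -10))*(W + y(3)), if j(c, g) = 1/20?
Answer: -914909/20 ≈ -45745.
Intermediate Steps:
j(c, g) = 1/20
G = 144 (G = 12² = 144)
W = 148 (W = 144 + 4 = 148)
(-303 + j(-8, -10))*(W + y(3)) = (-303 + 1/20)*(148 + 3) = -6059/20*151 = -914909/20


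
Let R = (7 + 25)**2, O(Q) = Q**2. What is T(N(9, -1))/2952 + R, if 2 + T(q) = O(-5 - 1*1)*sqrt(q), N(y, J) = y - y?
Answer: 1511423/1476 ≈ 1024.0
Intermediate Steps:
N(y, J) = 0
R = 1024 (R = 32**2 = 1024)
T(q) = -2 + 36*sqrt(q) (T(q) = -2 + (-5 - 1*1)**2*sqrt(q) = -2 + (-5 - 1)**2*sqrt(q) = -2 + (-6)**2*sqrt(q) = -2 + 36*sqrt(q))
T(N(9, -1))/2952 + R = (-2 + 36*sqrt(0))/2952 + 1024 = (-2 + 36*0)*(1/2952) + 1024 = (-2 + 0)*(1/2952) + 1024 = -2*1/2952 + 1024 = -1/1476 + 1024 = 1511423/1476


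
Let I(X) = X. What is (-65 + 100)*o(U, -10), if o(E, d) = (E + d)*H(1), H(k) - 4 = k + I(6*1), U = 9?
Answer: -385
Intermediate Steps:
H(k) = 10 + k (H(k) = 4 + (k + 6*1) = 4 + (k + 6) = 4 + (6 + k) = 10 + k)
o(E, d) = 11*E + 11*d (o(E, d) = (E + d)*(10 + 1) = (E + d)*11 = 11*E + 11*d)
(-65 + 100)*o(U, -10) = (-65 + 100)*(11*9 + 11*(-10)) = 35*(99 - 110) = 35*(-11) = -385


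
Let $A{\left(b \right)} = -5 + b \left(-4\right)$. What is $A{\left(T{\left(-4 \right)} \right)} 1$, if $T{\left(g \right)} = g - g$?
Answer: $-5$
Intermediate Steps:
$T{\left(g \right)} = 0$
$A{\left(b \right)} = -5 - 4 b$
$A{\left(T{\left(-4 \right)} \right)} 1 = \left(-5 - 0\right) 1 = \left(-5 + 0\right) 1 = \left(-5\right) 1 = -5$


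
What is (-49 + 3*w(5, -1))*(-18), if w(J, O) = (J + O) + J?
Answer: 396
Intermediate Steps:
w(J, O) = O + 2*J
(-49 + 3*w(5, -1))*(-18) = (-49 + 3*(-1 + 2*5))*(-18) = (-49 + 3*(-1 + 10))*(-18) = (-49 + 3*9)*(-18) = (-49 + 27)*(-18) = -22*(-18) = 396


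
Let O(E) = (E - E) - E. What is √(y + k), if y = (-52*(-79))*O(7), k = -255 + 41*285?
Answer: I*√17326 ≈ 131.63*I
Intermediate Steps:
k = 11430 (k = -255 + 11685 = 11430)
O(E) = -E (O(E) = 0 - E = -E)
y = -28756 (y = (-52*(-79))*(-1*7) = 4108*(-7) = -28756)
√(y + k) = √(-28756 + 11430) = √(-17326) = I*√17326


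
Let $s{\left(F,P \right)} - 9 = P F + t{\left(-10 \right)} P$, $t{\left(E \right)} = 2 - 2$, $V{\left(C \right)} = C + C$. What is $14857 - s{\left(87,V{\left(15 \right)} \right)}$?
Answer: $12238$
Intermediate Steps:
$V{\left(C \right)} = 2 C$
$t{\left(E \right)} = 0$ ($t{\left(E \right)} = 2 - 2 = 0$)
$s{\left(F,P \right)} = 9 + F P$ ($s{\left(F,P \right)} = 9 + \left(P F + 0 P\right) = 9 + \left(F P + 0\right) = 9 + F P$)
$14857 - s{\left(87,V{\left(15 \right)} \right)} = 14857 - \left(9 + 87 \cdot 2 \cdot 15\right) = 14857 - \left(9 + 87 \cdot 30\right) = 14857 - \left(9 + 2610\right) = 14857 - 2619 = 12238$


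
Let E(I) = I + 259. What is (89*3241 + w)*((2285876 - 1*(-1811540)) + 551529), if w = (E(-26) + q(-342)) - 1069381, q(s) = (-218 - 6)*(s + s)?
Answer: -2917133955435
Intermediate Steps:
q(s) = -448*s
E(I) = 259 + I
w = -915932 (w = ((259 - 26) - 448*(-342)) - 1069381 = (233 + 153216) - 1069381 = 153449 - 1069381 = -915932)
(89*3241 + w)*((2285876 - 1*(-1811540)) + 551529) = (89*3241 - 915932)*((2285876 - 1*(-1811540)) + 551529) = (288449 - 915932)*((2285876 + 1811540) + 551529) = -627483*(4097416 + 551529) = -627483*4648945 = -2917133955435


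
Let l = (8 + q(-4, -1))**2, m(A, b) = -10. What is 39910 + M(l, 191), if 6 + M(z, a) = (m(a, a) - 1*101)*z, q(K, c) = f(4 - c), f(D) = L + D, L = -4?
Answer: 30913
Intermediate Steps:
f(D) = -4 + D
q(K, c) = -c (q(K, c) = -4 + (4 - c) = -c)
l = 81 (l = (8 - 1*(-1))**2 = (8 + 1)**2 = 9**2 = 81)
M(z, a) = -6 - 111*z (M(z, a) = -6 + (-10 - 1*101)*z = -6 + (-10 - 101)*z = -6 - 111*z)
39910 + M(l, 191) = 39910 + (-6 - 111*81) = 39910 + (-6 - 8991) = 39910 - 8997 = 30913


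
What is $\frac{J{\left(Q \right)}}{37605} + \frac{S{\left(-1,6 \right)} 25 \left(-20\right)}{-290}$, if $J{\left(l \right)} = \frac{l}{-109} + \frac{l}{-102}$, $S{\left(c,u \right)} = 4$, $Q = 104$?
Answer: $\frac{41808920812}{6062339655} \approx 6.8965$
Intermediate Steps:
$J{\left(l \right)} = - \frac{211 l}{11118}$ ($J{\left(l \right)} = l \left(- \frac{1}{109}\right) + l \left(- \frac{1}{102}\right) = - \frac{l}{109} - \frac{l}{102} = - \frac{211 l}{11118}$)
$\frac{J{\left(Q \right)}}{37605} + \frac{S{\left(-1,6 \right)} 25 \left(-20\right)}{-290} = \frac{\left(- \frac{211}{11118}\right) 104}{37605} + \frac{4 \cdot 25 \left(-20\right)}{-290} = \left(- \frac{10972}{5559}\right) \frac{1}{37605} + 100 \left(-20\right) \left(- \frac{1}{290}\right) = - \frac{10972}{209046195} - - \frac{200}{29} = - \frac{10972}{209046195} + \frac{200}{29} = \frac{41808920812}{6062339655}$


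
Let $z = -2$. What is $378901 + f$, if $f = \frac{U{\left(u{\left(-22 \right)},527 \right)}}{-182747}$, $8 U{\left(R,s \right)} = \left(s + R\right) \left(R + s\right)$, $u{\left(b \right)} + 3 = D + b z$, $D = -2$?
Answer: $\frac{138485962005}{365494} \approx 3.789 \cdot 10^{5}$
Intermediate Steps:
$u{\left(b \right)} = -5 - 2 b$ ($u{\left(b \right)} = -3 + \left(-2 + b \left(-2\right)\right) = -3 - \left(2 + 2 b\right) = -5 - 2 b$)
$U{\left(R,s \right)} = \frac{\left(R + s\right)^{2}}{8}$ ($U{\left(R,s \right)} = \frac{\left(s + R\right) \left(R + s\right)}{8} = \frac{\left(R + s\right) \left(R + s\right)}{8} = \frac{\left(R + s\right)^{2}}{8}$)
$f = - \frac{80089}{365494}$ ($f = \frac{\frac{1}{8} \left(\left(-5 - -44\right) + 527\right)^{2}}{-182747} = \frac{\left(\left(-5 + 44\right) + 527\right)^{2}}{8} \left(- \frac{1}{182747}\right) = \frac{\left(39 + 527\right)^{2}}{8} \left(- \frac{1}{182747}\right) = \frac{566^{2}}{8} \left(- \frac{1}{182747}\right) = \frac{1}{8} \cdot 320356 \left(- \frac{1}{182747}\right) = \frac{80089}{2} \left(- \frac{1}{182747}\right) = - \frac{80089}{365494} \approx -0.21913$)
$378901 + f = 378901 - \frac{80089}{365494} = \frac{138485962005}{365494}$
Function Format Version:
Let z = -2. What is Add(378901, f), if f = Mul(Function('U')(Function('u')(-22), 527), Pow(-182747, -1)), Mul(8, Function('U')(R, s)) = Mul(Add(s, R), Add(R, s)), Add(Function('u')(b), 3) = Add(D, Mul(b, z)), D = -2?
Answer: Rational(138485962005, 365494) ≈ 3.7890e+5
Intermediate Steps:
Function('u')(b) = Add(-5, Mul(-2, b)) (Function('u')(b) = Add(-3, Add(-2, Mul(b, -2))) = Add(-3, Add(-2, Mul(-2, b))) = Add(-5, Mul(-2, b)))
Function('U')(R, s) = Mul(Rational(1, 8), Pow(Add(R, s), 2)) (Function('U')(R, s) = Mul(Rational(1, 8), Mul(Add(s, R), Add(R, s))) = Mul(Rational(1, 8), Mul(Add(R, s), Add(R, s))) = Mul(Rational(1, 8), Pow(Add(R, s), 2)))
f = Rational(-80089, 365494) (f = Mul(Mul(Rational(1, 8), Pow(Add(Add(-5, Mul(-2, -22)), 527), 2)), Pow(-182747, -1)) = Mul(Mul(Rational(1, 8), Pow(Add(Add(-5, 44), 527), 2)), Rational(-1, 182747)) = Mul(Mul(Rational(1, 8), Pow(Add(39, 527), 2)), Rational(-1, 182747)) = Mul(Mul(Rational(1, 8), Pow(566, 2)), Rational(-1, 182747)) = Mul(Mul(Rational(1, 8), 320356), Rational(-1, 182747)) = Mul(Rational(80089, 2), Rational(-1, 182747)) = Rational(-80089, 365494) ≈ -0.21913)
Add(378901, f) = Add(378901, Rational(-80089, 365494)) = Rational(138485962005, 365494)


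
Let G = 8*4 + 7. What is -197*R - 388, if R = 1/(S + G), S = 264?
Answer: -117761/303 ≈ -388.65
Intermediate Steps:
G = 39 (G = 32 + 7 = 39)
R = 1/303 (R = 1/(264 + 39) = 1/303 ≈ 0.0033003)
-197*R - 388 = -197*1/303 - 388 = -197/303 - 388 = -117761/303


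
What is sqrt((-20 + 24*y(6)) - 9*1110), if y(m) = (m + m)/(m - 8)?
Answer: I*sqrt(10154) ≈ 100.77*I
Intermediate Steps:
y(m) = 2*m/(-8 + m) (y(m) = (2*m)/(-8 + m) = 2*m/(-8 + m))
sqrt((-20 + 24*y(6)) - 9*1110) = sqrt((-20 + 24*(2*6/(-8 + 6))) - 9*1110) = sqrt((-20 + 24*(2*6/(-2))) - 9990) = sqrt((-20 + 24*(2*6*(-1/2))) - 9990) = sqrt((-20 + 24*(-6)) - 9990) = sqrt((-20 - 144) - 9990) = sqrt(-164 - 9990) = sqrt(-10154) = I*sqrt(10154)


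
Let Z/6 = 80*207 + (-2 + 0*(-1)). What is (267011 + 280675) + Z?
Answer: 647034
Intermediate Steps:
Z = 99348 (Z = 6*(80*207 + (-2 + 0*(-1))) = 6*(16560 + (-2 + 0)) = 6*(16560 - 2) = 6*16558 = 99348)
(267011 + 280675) + Z = (267011 + 280675) + 99348 = 547686 + 99348 = 647034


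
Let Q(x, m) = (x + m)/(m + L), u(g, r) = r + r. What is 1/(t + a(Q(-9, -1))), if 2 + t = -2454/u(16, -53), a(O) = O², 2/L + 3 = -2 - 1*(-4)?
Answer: 477/15389 ≈ 0.030996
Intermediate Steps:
u(g, r) = 2*r
L = -2 (L = 2/(-3 + (-2 - 1*(-4))) = 2/(-3 + (-2 + 4)) = 2/(-3 + 2) = 2/(-1) = 2*(-1) = -2)
Q(x, m) = (m + x)/(-2 + m) (Q(x, m) = (x + m)/(m - 2) = (m + x)/(-2 + m))
t = 1121/53 (t = -2 - 2454/(2*(-53)) = -2 - 2454/(-106) = -2 - 2454*(-1/106) = -2 + 1227/53 = 1121/53 ≈ 21.151)
1/(t + a(Q(-9, -1))) = 1/(1121/53 + ((-1 - 9)/(-2 - 1))²) = 1/(1121/53 + (-10/(-3))²) = 1/(1121/53 + (-⅓*(-10))²) = 1/(1121/53 + (10/3)²) = 1/(1121/53 + 100/9) = 1/(15389/477) = 477/15389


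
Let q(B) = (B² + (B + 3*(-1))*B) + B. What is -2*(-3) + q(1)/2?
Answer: 6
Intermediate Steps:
q(B) = B + B² + B*(-3 + B) (q(B) = (B² + (B - 3)*B) + B = (B² + (-3 + B)*B) + B = (B² + B*(-3 + B)) + B = B + B² + B*(-3 + B))
-2*(-3) + q(1)/2 = -2*(-3) + (2*1*(-1 + 1))/2 = 6 + (2*1*0)*(½) = 6 + 0*(½) = 6 + 0 = 6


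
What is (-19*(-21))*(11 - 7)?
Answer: 1596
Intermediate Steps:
(-19*(-21))*(11 - 7) = 399*4 = 1596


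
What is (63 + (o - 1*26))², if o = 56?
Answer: 8649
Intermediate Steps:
(63 + (o - 1*26))² = (63 + (56 - 1*26))² = (63 + (56 - 26))² = (63 + 30)² = 93² = 8649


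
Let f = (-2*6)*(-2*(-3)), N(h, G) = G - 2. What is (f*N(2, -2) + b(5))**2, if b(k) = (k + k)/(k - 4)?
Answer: 88804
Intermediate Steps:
b(k) = 2*k/(-4 + k) (b(k) = (2*k)/(-4 + k) = 2*k/(-4 + k))
N(h, G) = -2 + G
f = -72 (f = -12*6 = -72)
(f*N(2, -2) + b(5))**2 = (-72*(-2 - 2) + 2*5/(-4 + 5))**2 = (-72*(-4) + 2*5/1)**2 = (288 + 2*5*1)**2 = (288 + 10)**2 = 298**2 = 88804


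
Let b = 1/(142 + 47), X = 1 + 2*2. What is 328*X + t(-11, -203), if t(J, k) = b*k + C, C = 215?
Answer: 50056/27 ≈ 1853.9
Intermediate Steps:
X = 5 (X = 1 + 4 = 5)
b = 1/189 ≈ 0.0052910
t(J, k) = 215 + k/189 (t(J, k) = k/189 + 215 = 215 + k/189)
328*X + t(-11, -203) = 328*5 + (215 + (1/189)*(-203)) = 1640 + (215 - 29/27) = 1640 + 5776/27 = 50056/27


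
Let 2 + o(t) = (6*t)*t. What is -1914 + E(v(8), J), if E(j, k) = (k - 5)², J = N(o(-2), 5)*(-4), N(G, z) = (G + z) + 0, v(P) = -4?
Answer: 10855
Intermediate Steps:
o(t) = -2 + 6*t² (o(t) = -2 + (6*t)*t = -2 + 6*t²)
N(G, z) = G + z
J = -108 (J = ((-2 + 6*(-2)²) + 5)*(-4) = ((-2 + 6*4) + 5)*(-4) = ((-2 + 24) + 5)*(-4) = (22 + 5)*(-4) = 27*(-4) = -108)
E(j, k) = (-5 + k)²
-1914 + E(v(8), J) = -1914 + (-5 - 108)² = -1914 + (-113)² = -1914 + 12769 = 10855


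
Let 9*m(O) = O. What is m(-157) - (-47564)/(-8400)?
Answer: -145573/6300 ≈ -23.107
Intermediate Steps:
m(O) = O/9
m(-157) - (-47564)/(-8400) = (⅑)*(-157) - (-47564)/(-8400) = -157/9 - (-47564)*(-1)/8400 = -157/9 - 1*11891/2100 = -157/9 - 11891/2100 = -145573/6300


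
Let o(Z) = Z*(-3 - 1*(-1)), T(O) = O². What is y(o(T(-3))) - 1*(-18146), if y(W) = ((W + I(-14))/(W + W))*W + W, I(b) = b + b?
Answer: 18105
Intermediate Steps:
o(Z) = -2*Z (o(Z) = Z*(-3 + 1) = Z*(-2) = -2*Z)
I(b) = 2*b
y(W) = -14 + 3*W/2 (y(W) = ((W + 2*(-14))/(W + W))*W + W = ((W - 28)/((2*W)))*W + W = ((-28 + W)*(1/(2*W)))*W + W = ((-28 + W)/(2*W))*W + W = (-14 + W/2) + W = -14 + 3*W/2)
y(o(T(-3))) - 1*(-18146) = (-14 + 3*(-2*(-3)²)/2) - 1*(-18146) = (-14 + 3*(-2*9)/2) + 18146 = (-14 + (3/2)*(-18)) + 18146 = (-14 - 27) + 18146 = -41 + 18146 = 18105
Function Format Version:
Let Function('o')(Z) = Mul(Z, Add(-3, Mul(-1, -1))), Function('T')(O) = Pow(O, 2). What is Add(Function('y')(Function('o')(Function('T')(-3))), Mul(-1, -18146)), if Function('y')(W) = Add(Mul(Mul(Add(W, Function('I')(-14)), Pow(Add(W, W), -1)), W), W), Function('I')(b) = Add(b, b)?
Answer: 18105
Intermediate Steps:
Function('o')(Z) = Mul(-2, Z) (Function('o')(Z) = Mul(Z, Add(-3, 1)) = Mul(Z, -2) = Mul(-2, Z))
Function('I')(b) = Mul(2, b)
Function('y')(W) = Add(-14, Mul(Rational(3, 2), W)) (Function('y')(W) = Add(Mul(Mul(Add(W, Mul(2, -14)), Pow(Add(W, W), -1)), W), W) = Add(Mul(Mul(Add(W, -28), Pow(Mul(2, W), -1)), W), W) = Add(Mul(Mul(Add(-28, W), Mul(Rational(1, 2), Pow(W, -1))), W), W) = Add(Mul(Mul(Rational(1, 2), Pow(W, -1), Add(-28, W)), W), W) = Add(Add(-14, Mul(Rational(1, 2), W)), W) = Add(-14, Mul(Rational(3, 2), W)))
Add(Function('y')(Function('o')(Function('T')(-3))), Mul(-1, -18146)) = Add(Add(-14, Mul(Rational(3, 2), Mul(-2, Pow(-3, 2)))), Mul(-1, -18146)) = Add(Add(-14, Mul(Rational(3, 2), Mul(-2, 9))), 18146) = Add(Add(-14, Mul(Rational(3, 2), -18)), 18146) = Add(Add(-14, -27), 18146) = Add(-41, 18146) = 18105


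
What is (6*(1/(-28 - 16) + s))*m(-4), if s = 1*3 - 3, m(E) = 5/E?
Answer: 15/88 ≈ 0.17045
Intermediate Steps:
s = 0 (s = 3 - 3 = 0)
(6*(1/(-28 - 16) + s))*m(-4) = (6*(1/(-28 - 16) + 0))*(5/(-4)) = (6*(1/(-44) + 0))*(5*(-1/4)) = (6*(-1/44 + 0))*(-5/4) = (6*(-1/44))*(-5/4) = -3/22*(-5/4) = 15/88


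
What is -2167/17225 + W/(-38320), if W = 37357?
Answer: -145302753/132012400 ≈ -1.1007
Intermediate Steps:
-2167/17225 + W/(-38320) = -2167/17225 + 37357/(-38320) = -2167*1/17225 + 37357*(-1/38320) = -2167/17225 - 37357/38320 = -145302753/132012400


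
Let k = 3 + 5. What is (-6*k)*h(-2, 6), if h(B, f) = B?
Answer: 96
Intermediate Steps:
k = 8
(-6*k)*h(-2, 6) = -6*8*(-2) = -48*(-2) = 96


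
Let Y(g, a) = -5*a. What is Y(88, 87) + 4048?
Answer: 3613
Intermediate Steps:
Y(88, 87) + 4048 = -5*87 + 4048 = -435 + 4048 = 3613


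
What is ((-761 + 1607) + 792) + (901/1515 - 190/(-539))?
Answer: 1338339719/816585 ≈ 1638.9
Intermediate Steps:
((-761 + 1607) + 792) + (901/1515 - 190/(-539)) = (846 + 792) + (901*(1/1515) - 190*(-1/539)) = 1638 + (901/1515 + 190/539) = 1638 + 773489/816585 = 1338339719/816585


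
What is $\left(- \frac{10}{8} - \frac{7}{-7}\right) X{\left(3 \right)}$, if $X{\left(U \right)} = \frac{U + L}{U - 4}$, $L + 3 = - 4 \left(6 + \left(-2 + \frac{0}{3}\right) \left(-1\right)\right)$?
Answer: $-8$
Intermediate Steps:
$L = -35$ ($L = -3 - 4 \left(6 + \left(-2 + \frac{0}{3}\right) \left(-1\right)\right) = -3 - 4 \left(6 + \left(-2 + 0 \cdot \frac{1}{3}\right) \left(-1\right)\right) = -3 - 4 \left(6 + \left(-2 + 0\right) \left(-1\right)\right) = -3 - 4 \left(6 - -2\right) = -3 - 4 \left(6 + 2\right) = -3 - 32 = -35$)
$X{\left(U \right)} = \frac{-35 + U}{-4 + U}$ ($X{\left(U \right)} = \frac{U - 35}{U - 4} = \frac{-35 + U}{-4 + U}$)
$\left(- \frac{10}{8} - \frac{7}{-7}\right) X{\left(3 \right)} = \left(- \frac{10}{8} - \frac{7}{-7}\right) \frac{-35 + 3}{-4 + 3} = \left(\left(-10\right) \frac{1}{8} - -1\right) \frac{1}{-1} \left(-32\right) = \left(- \frac{5}{4} + 1\right) \left(\left(-1\right) \left(-32\right)\right) = \left(- \frac{1}{4}\right) 32 = -8$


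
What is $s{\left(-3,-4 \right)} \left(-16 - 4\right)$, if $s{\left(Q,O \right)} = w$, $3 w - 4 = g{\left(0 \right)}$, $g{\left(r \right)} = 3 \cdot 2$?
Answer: $- \frac{200}{3} \approx -66.667$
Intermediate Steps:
$g{\left(r \right)} = 6$
$w = \frac{10}{3}$ ($w = \frac{4}{3} + \frac{1}{3} \cdot 6 = \frac{4}{3} + 2 = \frac{10}{3} \approx 3.3333$)
$s{\left(Q,O \right)} = \frac{10}{3}$
$s{\left(-3,-4 \right)} \left(-16 - 4\right) = \frac{10 \left(-16 - 4\right)}{3} = \frac{10}{3} \left(-20\right) = - \frac{200}{3}$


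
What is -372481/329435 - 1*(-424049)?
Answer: 139696209834/329435 ≈ 4.2405e+5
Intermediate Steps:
-372481/329435 - 1*(-424049) = -372481*1/329435 + 424049 = -372481/329435 + 424049 = 139696209834/329435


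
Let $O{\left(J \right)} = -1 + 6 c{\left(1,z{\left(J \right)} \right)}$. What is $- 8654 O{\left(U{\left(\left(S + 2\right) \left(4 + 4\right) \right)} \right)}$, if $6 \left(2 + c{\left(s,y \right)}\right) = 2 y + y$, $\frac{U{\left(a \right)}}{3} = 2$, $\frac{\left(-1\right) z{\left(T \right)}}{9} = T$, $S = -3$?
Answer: $1514450$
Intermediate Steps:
$z{\left(T \right)} = - 9 T$
$U{\left(a \right)} = 6$ ($U{\left(a \right)} = 3 \cdot 2 = 6$)
$c{\left(s,y \right)} = -2 + \frac{y}{2}$ ($c{\left(s,y \right)} = -2 + \frac{2 y + y}{6} = -2 + \frac{3 y}{6} = -2 + \frac{y}{2}$)
$O{\left(J \right)} = -13 - 27 J$ ($O{\left(J \right)} = -1 + 6 \left(-2 + \frac{\left(-9\right) J}{2}\right) = -1 + 6 \left(-2 - \frac{9 J}{2}\right) = -1 - \left(12 + 27 J\right) = -13 - 27 J$)
$- 8654 O{\left(U{\left(\left(S + 2\right) \left(4 + 4\right) \right)} \right)} = - 8654 \left(-13 - 162\right) = \left(-8654\right) \left(-175\right) = 1514450$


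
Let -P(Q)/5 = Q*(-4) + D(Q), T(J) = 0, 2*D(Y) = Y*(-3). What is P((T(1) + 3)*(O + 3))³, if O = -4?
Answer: -4492125/8 ≈ -5.6152e+5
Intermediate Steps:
D(Y) = -3*Y/2 (D(Y) = (Y*(-3))/2 = (-3*Y)/2 = -3*Y/2)
P(Q) = 55*Q/2 (P(Q) = -5*(Q*(-4) - 3*Q/2) = -5*(-4*Q - 3*Q/2) = -(-55)*Q/2 = 55*Q/2)
P((T(1) + 3)*(O + 3))³ = (55*((0 + 3)*(-4 + 3))/2)³ = (55*(3*(-1))/2)³ = ((55/2)*(-3))³ = (-165/2)³ = -4492125/8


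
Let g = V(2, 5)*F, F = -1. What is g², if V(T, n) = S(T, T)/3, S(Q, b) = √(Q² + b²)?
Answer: 8/9 ≈ 0.88889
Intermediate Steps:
V(T, n) = √2*√(T²)/3 (V(T, n) = √(T² + T²)/3 = √(2*T²)*(⅓) = (√2*√(T²))*(⅓) = √2*√(T²)/3)
g = -2*√2/3 (g = (√2*√(2²)/3)*(-1) = (√2*√4/3)*(-1) = ((⅓)*√2*2)*(-1) = (2*√2/3)*(-1) = -2*√2/3 ≈ -0.94281)
g² = (-2*√2/3)² = 8/9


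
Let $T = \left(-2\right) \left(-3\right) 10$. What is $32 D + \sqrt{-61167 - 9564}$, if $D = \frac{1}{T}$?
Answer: $\frac{8}{15} + 3 i \sqrt{7859} \approx 0.53333 + 265.95 i$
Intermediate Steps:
$T = 60$ ($T = 6 \cdot 10 = 60$)
$D = \frac{1}{60} \approx 0.016667$
$32 D + \sqrt{-61167 - 9564} = 32 \cdot \frac{1}{60} + \sqrt{-61167 - 9564} = \frac{8}{15} + \sqrt{-61167 - 9564} = \frac{8}{15} + \sqrt{-70731} = \frac{8}{15} + 3 i \sqrt{7859}$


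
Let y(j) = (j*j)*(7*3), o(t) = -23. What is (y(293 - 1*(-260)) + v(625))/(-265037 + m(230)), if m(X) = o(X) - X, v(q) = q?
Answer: -3211307/132645 ≈ -24.210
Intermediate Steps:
y(j) = 21*j**2 (y(j) = j**2*21 = 21*j**2)
m(X) = -23 - X
(y(293 - 1*(-260)) + v(625))/(-265037 + m(230)) = (21*(293 - 1*(-260))**2 + 625)/(-265037 + (-23 - 1*230)) = (21*(293 + 260)**2 + 625)/(-265037 + (-23 - 230)) = (21*553**2 + 625)/(-265037 - 253) = (21*305809 + 625)/(-265290) = (6421989 + 625)*(-1/265290) = 6422614*(-1/265290) = -3211307/132645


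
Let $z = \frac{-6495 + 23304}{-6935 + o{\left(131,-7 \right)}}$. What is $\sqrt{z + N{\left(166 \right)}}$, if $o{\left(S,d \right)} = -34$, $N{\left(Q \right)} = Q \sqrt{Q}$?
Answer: $\frac{\sqrt{-13015769 + 895790614 \sqrt{166}}}{2323} \approx 46.221$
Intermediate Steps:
$N{\left(Q \right)} = Q^{\frac{3}{2}}$
$z = - \frac{5603}{2323}$ ($z = \frac{-6495 + 23304}{-6935 - 34} = \frac{16809}{-6969} = 16809 \left(- \frac{1}{6969}\right) = - \frac{5603}{2323} \approx -2.412$)
$\sqrt{z + N{\left(166 \right)}} = \sqrt{- \frac{5603}{2323} + 166^{\frac{3}{2}}} = \sqrt{- \frac{5603}{2323} + 166 \sqrt{166}}$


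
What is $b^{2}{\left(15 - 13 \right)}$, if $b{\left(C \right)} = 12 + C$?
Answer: $196$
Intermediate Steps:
$b^{2}{\left(15 - 13 \right)} = \left(12 + \left(15 - 13\right)\right)^{2} = \left(12 + 2\right)^{2} = 14^{2} = 196$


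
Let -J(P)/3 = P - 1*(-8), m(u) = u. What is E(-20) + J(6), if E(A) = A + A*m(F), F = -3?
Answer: -2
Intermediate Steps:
J(P) = -24 - 3*P (J(P) = -3*(P - 1*(-8)) = -3*(P + 8) = -3*(8 + P) = -24 - 3*P)
E(A) = -2*A (E(A) = A + A*(-3) = A - 3*A = -2*A)
E(-20) + J(6) = -2*(-20) + (-24 - 3*6) = 40 + (-24 - 18) = 40 - 42 = -2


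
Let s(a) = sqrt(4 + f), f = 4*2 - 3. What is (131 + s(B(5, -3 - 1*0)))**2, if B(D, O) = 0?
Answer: 17956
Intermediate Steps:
f = 5 (f = 8 - 3 = 5)
s(a) = 3 (s(a) = sqrt(4 + 5) = sqrt(9) = 3)
(131 + s(B(5, -3 - 1*0)))**2 = (131 + 3)**2 = 134**2 = 17956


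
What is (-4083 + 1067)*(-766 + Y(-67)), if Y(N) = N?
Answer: 2512328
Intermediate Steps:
(-4083 + 1067)*(-766 + Y(-67)) = (-4083 + 1067)*(-766 - 67) = -3016*(-833) = 2512328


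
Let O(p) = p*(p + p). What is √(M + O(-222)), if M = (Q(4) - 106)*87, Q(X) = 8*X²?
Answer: √100482 ≈ 316.99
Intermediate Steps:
O(p) = 2*p² (O(p) = p*(2*p) = 2*p²)
M = 1914 (M = (8*4² - 106)*87 = (8*16 - 106)*87 = (128 - 106)*87 = 22*87 = 1914)
√(M + O(-222)) = √(1914 + 2*(-222)²) = √(1914 + 2*49284) = √(1914 + 98568) = √100482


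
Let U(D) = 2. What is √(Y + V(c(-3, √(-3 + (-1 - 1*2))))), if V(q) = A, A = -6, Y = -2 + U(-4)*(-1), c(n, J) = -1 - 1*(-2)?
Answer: I*√10 ≈ 3.1623*I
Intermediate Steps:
c(n, J) = 1 (c(n, J) = -1 + 2 = 1)
Y = -4 (Y = -2 + 2*(-1) = -2 - 2 = -4)
V(q) = -6
√(Y + V(c(-3, √(-3 + (-1 - 1*2))))) = √(-4 - 6) = √(-10) = I*√10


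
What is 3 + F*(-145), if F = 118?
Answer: -17107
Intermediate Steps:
3 + F*(-145) = 3 + 118*(-145) = 3 - 17110 = -17107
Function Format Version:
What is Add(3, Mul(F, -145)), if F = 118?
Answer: -17107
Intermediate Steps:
Add(3, Mul(F, -145)) = Add(3, Mul(118, -145)) = Add(3, -17110) = -17107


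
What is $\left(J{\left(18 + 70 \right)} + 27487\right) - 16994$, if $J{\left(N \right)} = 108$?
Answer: $10601$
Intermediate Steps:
$\left(J{\left(18 + 70 \right)} + 27487\right) - 16994 = \left(108 + 27487\right) - 16994 = 27595 - 16994 = 10601$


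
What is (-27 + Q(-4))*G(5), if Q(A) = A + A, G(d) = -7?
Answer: 245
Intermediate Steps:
Q(A) = 2*A
(-27 + Q(-4))*G(5) = (-27 + 2*(-4))*(-7) = (-27 - 8)*(-7) = -35*(-7) = 245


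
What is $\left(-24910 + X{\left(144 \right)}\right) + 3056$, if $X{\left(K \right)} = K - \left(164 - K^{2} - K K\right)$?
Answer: $19598$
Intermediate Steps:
$X{\left(K \right)} = -164 + K + 2 K^{2}$ ($X{\left(K \right)} = K + \left(\left(K^{2} + K^{2}\right) - 164\right) = K + \left(2 K^{2} - 164\right) = K + \left(-164 + 2 K^{2}\right) = -164 + K + 2 K^{2}$)
$\left(-24910 + X{\left(144 \right)}\right) + 3056 = \left(-24910 + \left(-164 + 144 + 2 \cdot 144^{2}\right)\right) + 3056 = \left(-24910 + \left(-164 + 144 + 2 \cdot 20736\right)\right) + 3056 = \left(-24910 + \left(-164 + 144 + 41472\right)\right) + 3056 = \left(-24910 + 41452\right) + 3056 = 16542 + 3056 = 19598$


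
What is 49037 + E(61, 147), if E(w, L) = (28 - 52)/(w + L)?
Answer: 1274959/26 ≈ 49037.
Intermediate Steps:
E(w, L) = -24/(L + w)
49037 + E(61, 147) = 49037 - 24/(147 + 61) = 49037 - 24/208 = 49037 - 24*1/208 = 49037 - 3/26 = 1274959/26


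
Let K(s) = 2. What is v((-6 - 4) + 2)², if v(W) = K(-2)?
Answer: 4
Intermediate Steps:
v(W) = 2
v((-6 - 4) + 2)² = 2² = 4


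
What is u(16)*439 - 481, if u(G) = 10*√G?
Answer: 17079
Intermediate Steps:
u(16)*439 - 481 = (10*√16)*439 - 481 = (10*4)*439 - 481 = 40*439 - 481 = 17560 - 481 = 17079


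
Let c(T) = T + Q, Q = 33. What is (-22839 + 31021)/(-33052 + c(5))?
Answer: -4091/16507 ≈ -0.24783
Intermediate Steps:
c(T) = 33 + T (c(T) = T + 33 = 33 + T)
(-22839 + 31021)/(-33052 + c(5)) = (-22839 + 31021)/(-33052 + (33 + 5)) = 8182/(-33052 + 38) = 8182/(-33014) = 8182*(-1/33014) = -4091/16507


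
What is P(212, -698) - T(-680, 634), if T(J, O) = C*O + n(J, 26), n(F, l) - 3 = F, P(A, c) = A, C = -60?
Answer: 38929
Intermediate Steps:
n(F, l) = 3 + F
T(J, O) = 3 + J - 60*O (T(J, O) = -60*O + (3 + J) = 3 + J - 60*O)
P(212, -698) - T(-680, 634) = 212 - (3 - 680 - 60*634) = 212 - (3 - 680 - 38040) = 212 - 1*(-38717) = 212 + 38717 = 38929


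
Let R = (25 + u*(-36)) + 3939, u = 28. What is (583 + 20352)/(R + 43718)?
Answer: 20935/46674 ≈ 0.44854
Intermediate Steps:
R = 2956 (R = (25 + 28*(-36)) + 3939 = (25 - 1008) + 3939 = -983 + 3939 = 2956)
(583 + 20352)/(R + 43718) = (583 + 20352)/(2956 + 43718) = 20935/46674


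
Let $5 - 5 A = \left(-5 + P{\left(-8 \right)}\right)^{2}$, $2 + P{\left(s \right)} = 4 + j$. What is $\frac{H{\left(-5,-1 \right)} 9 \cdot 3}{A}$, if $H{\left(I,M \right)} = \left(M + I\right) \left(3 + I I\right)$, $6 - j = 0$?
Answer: $5670$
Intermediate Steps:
$j = 6$ ($j = 6 - 0 = 6 + 0 = 6$)
$P{\left(s \right)} = 8$ ($P{\left(s \right)} = -2 + \left(4 + 6\right) = -2 + 10 = 8$)
$H{\left(I,M \right)} = \left(3 + I^{2}\right) \left(I + M\right)$ ($H{\left(I,M \right)} = \left(I + M\right) \left(3 + I^{2}\right) = \left(3 + I^{2}\right) \left(I + M\right)$)
$A = - \frac{4}{5}$ ($A = 1 - \frac{\left(-5 + 8\right)^{2}}{5} = 1 - \frac{3^{2}}{5} = 1 - \frac{9}{5} = - \frac{4}{5} \approx -0.8$)
$\frac{H{\left(-5,-1 \right)} 9 \cdot 3}{A} = \frac{\left(\left(-5\right)^{3} + 3 \left(-5\right) + 3 \left(-1\right) - \left(-5\right)^{2}\right) 9 \cdot 3}{- \frac{4}{5}} = \left(-125 - 15 - 3 - 25\right) 9 \cdot 3 \left(- \frac{5}{4}\right) = \left(-168\right) 9 \cdot 3 \left(- \frac{5}{4}\right) = \left(-1512\right) 3 \left(- \frac{5}{4}\right) = \left(-4536\right) \left(- \frac{5}{4}\right) = 5670$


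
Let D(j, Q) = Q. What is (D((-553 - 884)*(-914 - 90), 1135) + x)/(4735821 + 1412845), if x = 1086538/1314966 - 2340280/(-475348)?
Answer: 2345540468146/12642516049598697 ≈ 0.00018553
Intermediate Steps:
x = 449234036963/78133307271 (x = 1086538*(1/1314966) - 2340280*(-1/475348) = 543269/657483 + 585070/118837 = 449234036963/78133307271 ≈ 5.7496)
(D((-553 - 884)*(-914 - 90), 1135) + x)/(4735821 + 1412845) = (1135 + 449234036963/78133307271)/(4735821 + 1412845) = (89130537789548/78133307271)/6148666 = (89130537789548/78133307271)*(1/6148666) = 2345540468146/12642516049598697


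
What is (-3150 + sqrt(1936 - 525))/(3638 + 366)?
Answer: -225/286 + sqrt(1411)/4004 ≈ -0.77733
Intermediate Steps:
(-3150 + sqrt(1936 - 525))/(3638 + 366) = (-3150 + sqrt(1411))/4004 = (-3150 + sqrt(1411))*(1/4004) = -225/286 + sqrt(1411)/4004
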